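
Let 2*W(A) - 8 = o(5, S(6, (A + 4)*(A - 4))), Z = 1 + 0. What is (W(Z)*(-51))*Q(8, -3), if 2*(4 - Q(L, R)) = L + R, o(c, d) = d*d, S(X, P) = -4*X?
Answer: -22338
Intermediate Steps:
Z = 1
o(c, d) = d²
Q(L, R) = 4 - L/2 - R/2 (Q(L, R) = 4 - (L + R)/2 = 4 + (-L/2 - R/2) = 4 - L/2 - R/2)
W(A) = 292 (W(A) = 4 + (-4*6)²/2 = 4 + (½)*(-24)² = 4 + (½)*576 = 4 + 288 = 292)
(W(Z)*(-51))*Q(8, -3) = (292*(-51))*(4 - ½*8 - ½*(-3)) = -14892*(4 - 4 + 3/2) = -14892*3/2 = -22338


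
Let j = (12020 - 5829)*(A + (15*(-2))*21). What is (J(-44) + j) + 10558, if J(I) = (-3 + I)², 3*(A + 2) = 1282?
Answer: -3762973/3 ≈ -1.2543e+6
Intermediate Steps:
A = 1276/3 (A = -2 + (⅓)*1282 = -2 + 1282/3 = 1276/3 ≈ 425.33)
j = -3801274/3 (j = (12020 - 5829)*(1276/3 + (15*(-2))*21) = 6191*(1276/3 - 30*21) = 6191*(1276/3 - 630) = 6191*(-614/3) = -3801274/3 ≈ -1.2671e+6)
(J(-44) + j) + 10558 = ((-3 - 44)² - 3801274/3) + 10558 = ((-47)² - 3801274/3) + 10558 = (2209 - 3801274/3) + 10558 = -3794647/3 + 10558 = -3762973/3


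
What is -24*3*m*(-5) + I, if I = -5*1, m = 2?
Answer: 715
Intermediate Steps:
I = -5
-24*3*m*(-5) + I = -24*3*2*(-5) - 5 = -144*(-5) - 5 = -24*(-30) - 5 = 720 - 5 = 715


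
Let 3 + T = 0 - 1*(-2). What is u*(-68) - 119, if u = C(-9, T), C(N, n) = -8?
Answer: 425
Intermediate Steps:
T = -1 (T = -3 + (0 - 1*(-2)) = -3 + (0 + 2) = -3 + 2 = -1)
u = -8
u*(-68) - 119 = -8*(-68) - 119 = 544 - 119 = 425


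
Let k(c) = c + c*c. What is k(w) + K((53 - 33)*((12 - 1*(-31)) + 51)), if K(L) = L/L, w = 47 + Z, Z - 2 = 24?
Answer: 5403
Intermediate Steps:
Z = 26 (Z = 2 + 24 = 26)
w = 73 (w = 47 + 26 = 73)
k(c) = c + c²
K(L) = 1
k(w) + K((53 - 33)*((12 - 1*(-31)) + 51)) = 73*(1 + 73) + 1 = 73*74 + 1 = 5402 + 1 = 5403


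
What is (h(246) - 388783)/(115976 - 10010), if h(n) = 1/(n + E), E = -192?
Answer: -2999183/817452 ≈ -3.6689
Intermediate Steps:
h(n) = 1/(-192 + n) (h(n) = 1/(n - 192) = 1/(-192 + n))
(h(246) - 388783)/(115976 - 10010) = (1/(-192 + 246) - 388783)/(115976 - 10010) = (1/54 - 388783)/105966 = (1/54 - 388783)*(1/105966) = -20994281/54*1/105966 = -2999183/817452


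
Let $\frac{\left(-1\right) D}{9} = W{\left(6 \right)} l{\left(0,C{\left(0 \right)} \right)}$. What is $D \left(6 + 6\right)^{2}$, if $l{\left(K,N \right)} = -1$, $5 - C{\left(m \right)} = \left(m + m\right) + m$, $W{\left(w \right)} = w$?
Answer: $7776$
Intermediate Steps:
$C{\left(m \right)} = 5 - 3 m$ ($C{\left(m \right)} = 5 - \left(\left(m + m\right) + m\right) = 5 - \left(2 m + m\right) = 5 - 3 m$)
$D = 54$ ($D = - 9 \cdot 6 \left(-1\right) = \left(-9\right) \left(-6\right) = 54$)
$D \left(6 + 6\right)^{2} = 54 \left(6 + 6\right)^{2} = 54 \cdot 12^{2} = 54 \cdot 144 = 7776$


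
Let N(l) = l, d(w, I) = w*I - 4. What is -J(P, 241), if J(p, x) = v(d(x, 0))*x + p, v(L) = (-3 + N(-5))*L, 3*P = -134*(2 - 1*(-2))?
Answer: -22600/3 ≈ -7533.3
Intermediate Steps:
d(w, I) = -4 + I*w (d(w, I) = I*w - 4 = -4 + I*w)
P = -536/3 (P = (-134*(2 - 1*(-2)))/3 = (-134*(2 + 2))/3 = (-134*4)/3 = (1/3)*(-536) = -536/3 ≈ -178.67)
v(L) = -8*L (v(L) = (-3 - 5)*L = -8*L)
J(p, x) = p + 32*x (J(p, x) = (-8*(-4 + 0*x))*x + p = (-8*(-4 + 0))*x + p = (-8*(-4))*x + p = 32*x + p = p + 32*x)
-J(P, 241) = -(-536/3 + 32*241) = -(-536/3 + 7712) = -1*22600/3 = -22600/3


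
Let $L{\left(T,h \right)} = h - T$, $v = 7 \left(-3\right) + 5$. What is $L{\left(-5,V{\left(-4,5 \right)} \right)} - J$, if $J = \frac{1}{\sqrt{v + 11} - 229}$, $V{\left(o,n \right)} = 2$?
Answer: $\frac{367351}{52446} + \frac{i \sqrt{5}}{52446} \approx 7.0044 + 4.2636 \cdot 10^{-5} i$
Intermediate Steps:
$v = -16$ ($v = -21 + 5 = -16$)
$J = \frac{1}{-229 + i \sqrt{5}}$ ($J = \frac{1}{\sqrt{-16 + 11} - 229} = \frac{1}{\sqrt{-5} - 229} = \frac{1}{i \sqrt{5} - 229} = \frac{1}{-229 + i \sqrt{5}} \approx -0.0043664 - 4.264 \cdot 10^{-5} i$)
$L{\left(-5,V{\left(-4,5 \right)} \right)} - J = \left(2 - -5\right) - \left(- \frac{229}{52446} - \frac{i \sqrt{5}}{52446}\right) = \left(2 + 5\right) + \left(\frac{229}{52446} + \frac{i \sqrt{5}}{52446}\right) = 7 + \left(\frac{229}{52446} + \frac{i \sqrt{5}}{52446}\right) = \frac{367351}{52446} + \frac{i \sqrt{5}}{52446}$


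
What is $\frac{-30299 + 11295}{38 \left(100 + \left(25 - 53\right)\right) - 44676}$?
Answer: $\frac{4751}{10485} \approx 0.45312$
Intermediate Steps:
$\frac{-30299 + 11295}{38 \left(100 + \left(25 - 53\right)\right) - 44676} = - \frac{19004}{38 \left(100 - 28\right) - 44676} = - \frac{19004}{38 \cdot 72 - 44676} = - \frac{19004}{2736 - 44676} = - \frac{19004}{-41940} = \left(-19004\right) \left(- \frac{1}{41940}\right) = \frac{4751}{10485}$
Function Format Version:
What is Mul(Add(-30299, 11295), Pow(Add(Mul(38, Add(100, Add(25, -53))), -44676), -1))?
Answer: Rational(4751, 10485) ≈ 0.45312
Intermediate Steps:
Mul(Add(-30299, 11295), Pow(Add(Mul(38, Add(100, Add(25, -53))), -44676), -1)) = Mul(-19004, Pow(Add(Mul(38, Add(100, -28)), -44676), -1)) = Mul(-19004, Pow(Add(Mul(38, 72), -44676), -1)) = Mul(-19004, Pow(Add(2736, -44676), -1)) = Mul(-19004, Pow(-41940, -1)) = Mul(-19004, Rational(-1, 41940)) = Rational(4751, 10485)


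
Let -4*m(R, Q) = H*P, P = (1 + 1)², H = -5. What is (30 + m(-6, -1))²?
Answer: 1225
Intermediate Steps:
P = 4 (P = 2² = 4)
m(R, Q) = 5 (m(R, Q) = -(-5)*4/4 = -¼*(-20) = 5)
(30 + m(-6, -1))² = (30 + 5)² = 35² = 1225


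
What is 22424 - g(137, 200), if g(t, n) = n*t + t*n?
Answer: -32376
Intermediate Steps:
g(t, n) = 2*n*t (g(t, n) = n*t + n*t = 2*n*t)
22424 - g(137, 200) = 22424 - 2*200*137 = 22424 - 1*54800 = 22424 - 54800 = -32376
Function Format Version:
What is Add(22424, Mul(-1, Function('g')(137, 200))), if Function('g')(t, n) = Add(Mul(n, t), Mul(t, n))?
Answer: -32376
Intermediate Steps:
Function('g')(t, n) = Mul(2, n, t) (Function('g')(t, n) = Add(Mul(n, t), Mul(n, t)) = Mul(2, n, t))
Add(22424, Mul(-1, Function('g')(137, 200))) = Add(22424, Mul(-1, Mul(2, 200, 137))) = Add(22424, Mul(-1, 54800)) = Add(22424, -54800) = -32376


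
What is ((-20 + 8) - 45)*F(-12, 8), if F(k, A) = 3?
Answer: -171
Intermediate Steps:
((-20 + 8) - 45)*F(-12, 8) = ((-20 + 8) - 45)*3 = (-12 - 45)*3 = -57*3 = -171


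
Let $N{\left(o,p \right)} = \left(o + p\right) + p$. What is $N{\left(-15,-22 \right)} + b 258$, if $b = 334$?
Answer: $86113$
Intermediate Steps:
$N{\left(o,p \right)} = o + 2 p$
$N{\left(-15,-22 \right)} + b 258 = \left(-15 + 2 \left(-22\right)\right) + 334 \cdot 258 = \left(-15 - 44\right) + 86172 = -59 + 86172 = 86113$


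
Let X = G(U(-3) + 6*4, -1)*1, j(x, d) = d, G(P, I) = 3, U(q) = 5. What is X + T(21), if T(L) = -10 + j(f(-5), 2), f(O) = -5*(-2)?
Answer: -5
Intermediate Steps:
f(O) = 10
X = 3 (X = 3*1 = 3)
T(L) = -8 (T(L) = -10 + 2 = -8)
X + T(21) = 3 - 8 = -5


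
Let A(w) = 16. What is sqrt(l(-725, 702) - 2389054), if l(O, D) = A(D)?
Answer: I*sqrt(2389038) ≈ 1545.7*I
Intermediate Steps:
l(O, D) = 16
sqrt(l(-725, 702) - 2389054) = sqrt(16 - 2389054) = sqrt(-2389038) = I*sqrt(2389038)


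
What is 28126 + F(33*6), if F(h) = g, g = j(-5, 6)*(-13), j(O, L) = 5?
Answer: 28061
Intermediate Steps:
g = -65 (g = 5*(-13) = -65)
F(h) = -65
28126 + F(33*6) = 28126 - 65 = 28061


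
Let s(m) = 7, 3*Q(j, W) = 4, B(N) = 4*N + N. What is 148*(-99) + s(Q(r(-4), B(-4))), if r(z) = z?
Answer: -14645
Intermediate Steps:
B(N) = 5*N
Q(j, W) = 4/3 (Q(j, W) = (1/3)*4 = 4/3)
148*(-99) + s(Q(r(-4), B(-4))) = 148*(-99) + 7 = -14652 + 7 = -14645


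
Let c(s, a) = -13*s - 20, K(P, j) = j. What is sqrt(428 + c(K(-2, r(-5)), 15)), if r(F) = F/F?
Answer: sqrt(395) ≈ 19.875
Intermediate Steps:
r(F) = 1
c(s, a) = -20 - 13*s
sqrt(428 + c(K(-2, r(-5)), 15)) = sqrt(428 + (-20 - 13*1)) = sqrt(428 + (-20 - 13)) = sqrt(428 - 33) = sqrt(395)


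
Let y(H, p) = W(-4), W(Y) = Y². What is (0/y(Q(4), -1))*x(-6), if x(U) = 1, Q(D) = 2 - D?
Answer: 0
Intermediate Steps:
y(H, p) = 16 (y(H, p) = (-4)² = 16)
(0/y(Q(4), -1))*x(-6) = (0/16)*1 = (0*(1/16))*1 = 0*1 = 0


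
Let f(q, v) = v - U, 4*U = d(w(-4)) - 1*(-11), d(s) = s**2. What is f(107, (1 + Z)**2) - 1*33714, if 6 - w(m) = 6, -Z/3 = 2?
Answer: -134767/4 ≈ -33692.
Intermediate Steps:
Z = -6 (Z = -3*2 = -6)
w(m) = 0 (w(m) = 6 - 1*6 = 6 - 6 = 0)
U = 11/4 (U = (0**2 - 1*(-11))/4 = (0 + 11)/4 = (1/4)*11 = 11/4 ≈ 2.7500)
f(q, v) = -11/4 + v (f(q, v) = v - 1*11/4 = v - 11/4 = -11/4 + v)
f(107, (1 + Z)**2) - 1*33714 = (-11/4 + (1 - 6)**2) - 1*33714 = (-11/4 + (-5)**2) - 33714 = (-11/4 + 25) - 33714 = 89/4 - 33714 = -134767/4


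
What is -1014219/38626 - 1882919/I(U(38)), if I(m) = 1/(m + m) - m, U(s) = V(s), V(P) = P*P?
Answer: 29401943045389/23011555378 ≈ 1277.7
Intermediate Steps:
V(P) = P²
U(s) = s²
I(m) = 1/(2*m) - m
-1014219/38626 - 1882919/I(U(38)) = -1014219/38626 - 1882919/(1/(2*(38²)) - 1*38²) = -1014219*1/38626 - 1882919/((½)/1444 - 1*1444) = -1014219/38626 - 1882919/((½)*(1/1444) - 1444) = -1014219/38626 - 1882919/(1/2888 - 1444) = -1014219/38626 - 1882919/(-4170271/2888) = -1014219/38626 - 1882919*(-2888/4170271) = -1014219/38626 + 5437870072/4170271 = 29401943045389/23011555378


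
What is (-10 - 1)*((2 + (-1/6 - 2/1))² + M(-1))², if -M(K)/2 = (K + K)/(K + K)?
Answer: -55451/1296 ≈ -42.786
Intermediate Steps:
M(K) = -2 (M(K) = -2*(K + K)/(K + K) = -2*2*K/(2*K) = -2*2*K*1/(2*K) = -2*1 = -2)
(-10 - 1)*((2 + (-1/6 - 2/1))² + M(-1))² = (-10 - 1)*((2 + (-1/6 - 2/1))² - 2)² = -11*((2 + (-1*⅙ - 2*1))² - 2)² = -11*((2 + (-⅙ - 2))² - 2)² = -11*((2 - 13/6)² - 2)² = -11*((-⅙)² - 2)² = -11*(1/36 - 2)² = -11*(-71/36)² = -11*5041/1296 = -55451/1296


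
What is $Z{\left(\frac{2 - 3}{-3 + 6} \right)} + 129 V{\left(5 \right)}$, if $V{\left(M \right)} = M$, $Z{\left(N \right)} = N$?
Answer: $\frac{1934}{3} \approx 644.67$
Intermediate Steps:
$Z{\left(\frac{2 - 3}{-3 + 6} \right)} + 129 V{\left(5 \right)} = \frac{2 - 3}{-3 + 6} + 129 \cdot 5 = - \frac{1}{3} + 645 = \frac{1934}{3}$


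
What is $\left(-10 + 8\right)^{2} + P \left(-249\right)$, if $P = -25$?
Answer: $6229$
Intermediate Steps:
$\left(-10 + 8\right)^{2} + P \left(-249\right) = \left(-10 + 8\right)^{2} - -6225 = \left(-2\right)^{2} + 6225 = 4 + 6225 = 6229$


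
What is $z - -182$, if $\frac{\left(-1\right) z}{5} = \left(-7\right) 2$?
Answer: $252$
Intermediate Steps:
$z = 70$ ($z = - 5 \left(\left(-7\right) 2\right) = \left(-5\right) \left(-14\right) = 70$)
$z - -182 = 70 - -182 = 70 + 182 = 252$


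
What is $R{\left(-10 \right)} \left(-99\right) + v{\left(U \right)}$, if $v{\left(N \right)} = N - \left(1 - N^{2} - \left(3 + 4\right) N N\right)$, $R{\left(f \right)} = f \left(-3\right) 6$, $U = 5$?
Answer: $-17616$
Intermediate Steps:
$R{\left(f \right)} = - 18 f$ ($R{\left(f \right)} = - 3 f 6 = - 18 f$)
$v{\left(N \right)} = -1 + N + 8 N^{2}$ ($v{\left(N \right)} = N - \left(1 - N^{2} - 7 N N\right) = N + \left(\left(N^{2} + 7 N^{2}\right) - 1\right) = N + \left(8 N^{2} - 1\right) = N + \left(-1 + 8 N^{2}\right) = -1 + N + 8 N^{2}$)
$R{\left(-10 \right)} \left(-99\right) + v{\left(U \right)} = \left(-18\right) \left(-10\right) \left(-99\right) + \left(-1 + 5 + 8 \cdot 5^{2}\right) = 180 \left(-99\right) + \left(-1 + 5 + 8 \cdot 25\right) = -17820 + \left(-1 + 5 + 200\right) = -17820 + 204 = -17616$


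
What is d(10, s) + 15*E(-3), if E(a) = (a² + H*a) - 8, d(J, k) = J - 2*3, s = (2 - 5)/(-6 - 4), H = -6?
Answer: 289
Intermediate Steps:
s = 3/10 (s = -3/(-10) = -3*(-⅒) = 3/10 ≈ 0.30000)
d(J, k) = -6 + J (d(J, k) = J - 6 = -6 + J)
E(a) = -8 + a² - 6*a (E(a) = (a² - 6*a) - 8 = -8 + a² - 6*a)
d(10, s) + 15*E(-3) = (-6 + 10) + 15*(-8 + (-3)² - 6*(-3)) = 4 + 15*(-8 + 9 + 18) = 4 + 15*19 = 4 + 285 = 289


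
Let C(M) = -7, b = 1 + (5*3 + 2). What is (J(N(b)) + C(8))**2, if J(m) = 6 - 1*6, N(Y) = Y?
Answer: 49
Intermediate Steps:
b = 18 (b = 1 + (15 + 2) = 1 + 17 = 18)
J(m) = 0 (J(m) = 6 - 6 = 0)
(J(N(b)) + C(8))**2 = (0 - 7)**2 = (-7)**2 = 49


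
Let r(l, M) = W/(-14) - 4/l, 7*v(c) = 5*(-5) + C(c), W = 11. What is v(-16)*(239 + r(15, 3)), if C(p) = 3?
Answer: -549659/735 ≈ -747.83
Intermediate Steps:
v(c) = -22/7 (v(c) = (5*(-5) + 3)/7 = (-25 + 3)/7 = (⅐)*(-22) = -22/7)
r(l, M) = -11/14 - 4/l (r(l, M) = 11/(-14) - 4/l = 11*(-1/14) - 4/l = -11/14 - 4/l)
v(-16)*(239 + r(15, 3)) = -22*(239 + (-11/14 - 4/15))/7 = -22*(239 - 221/210)/7 = -22/7*49969/210 = -549659/735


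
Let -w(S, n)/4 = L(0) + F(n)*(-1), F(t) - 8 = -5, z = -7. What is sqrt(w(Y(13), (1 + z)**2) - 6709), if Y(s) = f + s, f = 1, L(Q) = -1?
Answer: I*sqrt(6693) ≈ 81.811*I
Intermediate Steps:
F(t) = 3 (F(t) = 8 - 5 = 3)
Y(s) = 1 + s
w(S, n) = 16 (w(S, n) = -4*(-1 + 3*(-1)) = -4*(-1 - 3) = -4*(-4) = 16)
sqrt(w(Y(13), (1 + z)**2) - 6709) = sqrt(16 - 6709) = sqrt(-6693) = I*sqrt(6693)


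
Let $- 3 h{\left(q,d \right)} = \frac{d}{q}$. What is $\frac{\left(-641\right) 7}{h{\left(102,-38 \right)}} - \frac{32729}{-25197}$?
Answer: $- \frac{17297395816}{478743} \approx -36131.0$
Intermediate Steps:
$h{\left(q,d \right)} = - \frac{d}{3 q}$ ($h{\left(q,d \right)} = - \frac{d \frac{1}{q}}{3} = - \frac{d}{3 q}$)
$\frac{\left(-641\right) 7}{h{\left(102,-38 \right)}} - \frac{32729}{-25197} = \frac{\left(-641\right) 7}{\left(- \frac{1}{3}\right) \left(-38\right) \frac{1}{102}} - \frac{32729}{-25197} = - \frac{4487}{\left(- \frac{1}{3}\right) \left(-38\right) \frac{1}{102}} - - \frac{32729}{25197} = - \frac{4487}{\frac{19}{153}} + \frac{32729}{25197} = \left(-4487\right) \frac{153}{19} + \frac{32729}{25197} = - \frac{686511}{19} + \frac{32729}{25197} = - \frac{17297395816}{478743}$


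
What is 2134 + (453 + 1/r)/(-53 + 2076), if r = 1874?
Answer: 8091060591/3791102 ≈ 2134.2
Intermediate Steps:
2134 + (453 + 1/r)/(-53 + 2076) = 2134 + (453 + 1/1874)/(-53 + 2076) = 2134 + (453 + 1/1874)/2023 = 2134 + (848923/1874)*(1/2023) = 2134 + 848923/3791102 = 8091060591/3791102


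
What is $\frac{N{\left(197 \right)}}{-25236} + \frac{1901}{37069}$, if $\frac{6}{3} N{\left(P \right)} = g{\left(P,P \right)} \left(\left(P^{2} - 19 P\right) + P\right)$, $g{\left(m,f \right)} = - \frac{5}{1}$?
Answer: $\frac{6631768007}{1870946568} \approx 3.5446$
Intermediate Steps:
$g{\left(m,f \right)} = -5$ ($g{\left(m,f \right)} = \left(-5\right) 1 = -5$)
$N{\left(P \right)} = 45 P - \frac{5 P^{2}}{2}$ ($N{\left(P \right)} = \frac{\left(-5\right) \left(\left(P^{2} - 19 P\right) + P\right)}{2} = \frac{\left(-5\right) \left(P^{2} - 18 P\right)}{2} = \frac{- 5 P^{2} + 90 P}{2} = 45 P - \frac{5 P^{2}}{2}$)
$\frac{N{\left(197 \right)}}{-25236} + \frac{1901}{37069} = \frac{\frac{5}{2} \cdot 197 \left(18 - 197\right)}{-25236} + \frac{1901}{37069} = \frac{5}{2} \cdot 197 \left(18 - 197\right) \left(- \frac{1}{25236}\right) + 1901 \cdot \frac{1}{37069} = \frac{5}{2} \cdot 197 \left(-179\right) \left(- \frac{1}{25236}\right) + \frac{1901}{37069} = \left(- \frac{176315}{2}\right) \left(- \frac{1}{25236}\right) + \frac{1901}{37069} = \frac{176315}{50472} + \frac{1901}{37069} = \frac{6631768007}{1870946568}$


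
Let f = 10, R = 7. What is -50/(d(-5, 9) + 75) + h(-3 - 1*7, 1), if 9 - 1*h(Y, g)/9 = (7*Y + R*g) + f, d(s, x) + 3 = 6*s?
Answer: 11693/21 ≈ 556.81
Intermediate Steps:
d(s, x) = -3 + 6*s
h(Y, g) = -9 - 63*Y - 63*g (h(Y, g) = 81 - 9*((7*Y + 7*g) + 10) = 81 - 9*(10 + 7*Y + 7*g) = 81 + (-90 - 63*Y - 63*g) = -9 - 63*Y - 63*g)
-50/(d(-5, 9) + 75) + h(-3 - 1*7, 1) = -50/((-3 + 6*(-5)) + 75) + (-9 - 63*(-3 - 1*7) - 63*1) = -50/((-3 - 30) + 75) + (-9 - 63*(-3 - 7) - 63) = -50/(-33 + 75) + (-9 - 63*(-10) - 63) = -50/42 + (-9 + 630 - 63) = (1/42)*(-50) + 558 = -25/21 + 558 = 11693/21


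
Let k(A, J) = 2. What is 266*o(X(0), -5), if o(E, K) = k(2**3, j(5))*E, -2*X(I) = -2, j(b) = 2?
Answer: 532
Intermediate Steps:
X(I) = 1 (X(I) = -1/2*(-2) = 1)
o(E, K) = 2*E
266*o(X(0), -5) = 266*(2*1) = 266*2 = 532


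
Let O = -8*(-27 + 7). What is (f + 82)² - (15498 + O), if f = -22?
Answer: -12058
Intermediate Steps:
O = 160 (O = -8*(-20) = 160)
(f + 82)² - (15498 + O) = (-22 + 82)² - (15498 + 160) = 60² - 1*15658 = 3600 - 15658 = -12058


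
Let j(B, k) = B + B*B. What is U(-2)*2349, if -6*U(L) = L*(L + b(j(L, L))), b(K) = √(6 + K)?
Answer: -1566 + 1566*√2 ≈ 648.66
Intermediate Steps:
j(B, k) = B + B²
U(L) = -L*(L + √(6 + L*(1 + L)))/6
U(-2)*2349 = -⅙*(-2)*(-2 + √(6 - 2*(1 - 2)))*2349 = -⅙*(-2)*(-2 + √(6 - 2*(-1)))*2349 = -⅙*(-2)*(-2 + √(6 + 2))*2349 = -⅙*(-2)*(-2 + √8)*2349 = -⅙*(-2)*(-2 + 2*√2)*2349 = (-⅔ + 2*√2/3)*2349 = -1566 + 1566*√2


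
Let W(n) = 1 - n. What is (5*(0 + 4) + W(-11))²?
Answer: 1024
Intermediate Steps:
(5*(0 + 4) + W(-11))² = (5*(0 + 4) + (1 - 1*(-11)))² = (5*4 + (1 + 11))² = (20 + 12)² = 32² = 1024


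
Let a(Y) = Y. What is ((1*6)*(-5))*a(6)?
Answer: -180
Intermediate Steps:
((1*6)*(-5))*a(6) = ((1*6)*(-5))*6 = (6*(-5))*6 = -30*6 = -180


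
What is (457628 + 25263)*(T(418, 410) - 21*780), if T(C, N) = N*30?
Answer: -1970195280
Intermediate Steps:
T(C, N) = 30*N
(457628 + 25263)*(T(418, 410) - 21*780) = (457628 + 25263)*(30*410 - 21*780) = 482891*(12300 - 16380) = 482891*(-4080) = -1970195280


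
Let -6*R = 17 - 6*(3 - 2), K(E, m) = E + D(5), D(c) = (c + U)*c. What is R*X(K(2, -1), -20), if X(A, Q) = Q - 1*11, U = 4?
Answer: 341/6 ≈ 56.833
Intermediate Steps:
D(c) = c*(4 + c) (D(c) = (c + 4)*c = (4 + c)*c = c*(4 + c))
K(E, m) = 45 + E (K(E, m) = E + 5*(4 + 5) = E + 5*9 = E + 45 = 45 + E)
X(A, Q) = -11 + Q (X(A, Q) = Q - 11 = -11 + Q)
R = -11/6 (R = -(17 - 6*(3 - 2))/6 = -(17 - 6)/6 = -⅙*11 = -11/6 ≈ -1.8333)
R*X(K(2, -1), -20) = -11*(-11 - 20)/6 = -11/6*(-31) = 341/6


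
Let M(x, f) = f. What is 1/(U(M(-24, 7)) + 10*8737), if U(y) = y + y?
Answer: 1/87384 ≈ 1.1444e-5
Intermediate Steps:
U(y) = 2*y
1/(U(M(-24, 7)) + 10*8737) = 1/(2*7 + 10*8737) = 1/(14 + 87370) = 1/87384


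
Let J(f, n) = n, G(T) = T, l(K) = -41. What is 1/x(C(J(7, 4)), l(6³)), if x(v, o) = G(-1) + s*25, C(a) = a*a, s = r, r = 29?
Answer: 1/724 ≈ 0.0013812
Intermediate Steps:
s = 29
C(a) = a²
x(v, o) = 724 (x(v, o) = -1 + 29*25 = -1 + 725 = 724)
1/x(C(J(7, 4)), l(6³)) = 1/724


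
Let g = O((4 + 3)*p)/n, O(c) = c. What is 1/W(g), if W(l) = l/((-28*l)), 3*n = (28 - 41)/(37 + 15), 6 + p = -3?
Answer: -28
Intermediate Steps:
p = -9 (p = -6 - 3 = -9)
n = -1/12 (n = ((28 - 41)/(37 + 15))/3 = (-13/52)/3 = (-13*1/52)/3 = (⅓)*(-¼) = -1/12 ≈ -0.083333)
g = 756 (g = ((4 + 3)*(-9))/(-1/12) = (7*(-9))*(-12) = -63*(-12) = 756)
W(l) = -1/28 (W(l) = l*(-1/(28*l)) = -1/28)
1/W(g) = 1/(-1/28) = -28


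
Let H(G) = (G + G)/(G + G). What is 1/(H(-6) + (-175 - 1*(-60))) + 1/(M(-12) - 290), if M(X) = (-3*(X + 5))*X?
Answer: -164/15447 ≈ -0.010617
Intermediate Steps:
M(X) = X*(-15 - 3*X) (M(X) = (-3*(5 + X))*X = (-15 - 3*X)*X = X*(-15 - 3*X))
H(G) = 1 (H(G) = (2*G)/((2*G)) = (2*G)*(1/(2*G)) = 1)
1/(H(-6) + (-175 - 1*(-60))) + 1/(M(-12) - 290) = 1/(1 + (-175 - 1*(-60))) + 1/(-3*(-12)*(5 - 12) - 290) = 1/(1 + (-175 + 60)) + 1/(-3*(-12)*(-7) - 290) = 1/(1 - 115) + 1/(-252 - 290) = 1/(-114) + 1/(-542) = -1/114 - 1/542 = -164/15447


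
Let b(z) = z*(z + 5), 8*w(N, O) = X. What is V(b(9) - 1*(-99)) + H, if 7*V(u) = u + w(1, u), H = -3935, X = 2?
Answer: -109279/28 ≈ -3902.8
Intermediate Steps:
w(N, O) = ¼ (w(N, O) = (⅛)*2 = ¼)
b(z) = z*(5 + z)
V(u) = 1/28 + u/7 (V(u) = (u + ¼)/7 = (¼ + u)/7 = 1/28 + u/7)
V(b(9) - 1*(-99)) + H = (1/28 + (9*(5 + 9) - 1*(-99))/7) - 3935 = (1/28 + (9*14 + 99)/7) - 3935 = (1/28 + (126 + 99)/7) - 3935 = (1/28 + (⅐)*225) - 3935 = (1/28 + 225/7) - 3935 = 901/28 - 3935 = -109279/28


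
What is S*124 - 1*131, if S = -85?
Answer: -10671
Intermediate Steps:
S*124 - 1*131 = -85*124 - 1*131 = -10540 - 131 = -10671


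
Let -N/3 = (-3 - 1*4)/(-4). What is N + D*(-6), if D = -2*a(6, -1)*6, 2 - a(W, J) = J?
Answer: 843/4 ≈ 210.75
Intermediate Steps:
a(W, J) = 2 - J
D = -36 (D = -2*(2 - 1*(-1))*6 = -2*(2 + 1)*6 = -2*3*6 = -6*6 = -36)
N = -21/4 (N = -3*(-3 - 1*4)/(-4) = -3*(-3 - 4)*(-1)/4 = -(-21)*(-1)/4 = -3*7/4 = -21/4 ≈ -5.2500)
N + D*(-6) = -21/4 - 36*(-6) = -21/4 + 216 = 843/4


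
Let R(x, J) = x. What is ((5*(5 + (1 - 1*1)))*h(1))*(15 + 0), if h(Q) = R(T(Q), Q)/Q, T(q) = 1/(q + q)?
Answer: 375/2 ≈ 187.50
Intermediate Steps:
T(q) = 1/(2*q)
h(Q) = 1/(2*Q²) (h(Q) = (1/(2*Q))/Q = 1/(2*Q²))
((5*(5 + (1 - 1*1)))*h(1))*(15 + 0) = ((5*(5 + (1 - 1*1)))*((½)/1²))*(15 + 0) = ((5*(5 + (1 - 1)))*((½)*1))*15 = ((5*(5 + 0))*(½))*15 = ((5*5)*(½))*15 = (25*(½))*15 = (25/2)*15 = 375/2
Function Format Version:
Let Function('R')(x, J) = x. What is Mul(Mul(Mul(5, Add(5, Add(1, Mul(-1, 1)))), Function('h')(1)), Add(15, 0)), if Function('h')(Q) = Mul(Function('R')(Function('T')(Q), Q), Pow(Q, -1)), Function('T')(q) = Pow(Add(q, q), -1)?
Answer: Rational(375, 2) ≈ 187.50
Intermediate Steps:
Function('T')(q) = Mul(Rational(1, 2), Pow(q, -1)) (Function('T')(q) = Pow(Mul(2, q), -1) = Mul(Rational(1, 2), Pow(q, -1)))
Function('h')(Q) = Mul(Rational(1, 2), Pow(Q, -2)) (Function('h')(Q) = Mul(Mul(Rational(1, 2), Pow(Q, -1)), Pow(Q, -1)) = Mul(Rational(1, 2), Pow(Q, -2)))
Mul(Mul(Mul(5, Add(5, Add(1, Mul(-1, 1)))), Function('h')(1)), Add(15, 0)) = Mul(Mul(Mul(5, Add(5, Add(1, Mul(-1, 1)))), Mul(Rational(1, 2), Pow(1, -2))), Add(15, 0)) = Mul(Mul(Mul(5, Add(5, Add(1, -1))), Mul(Rational(1, 2), 1)), 15) = Mul(Mul(Mul(5, Add(5, 0)), Rational(1, 2)), 15) = Mul(Mul(Mul(5, 5), Rational(1, 2)), 15) = Mul(Mul(25, Rational(1, 2)), 15) = Mul(Rational(25, 2), 15) = Rational(375, 2)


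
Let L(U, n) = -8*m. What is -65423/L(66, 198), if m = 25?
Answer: 65423/200 ≈ 327.12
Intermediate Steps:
L(U, n) = -200 (L(U, n) = -8*25 = -200)
-65423/L(66, 198) = -65423/(-200) = -65423*(-1/200) = 65423/200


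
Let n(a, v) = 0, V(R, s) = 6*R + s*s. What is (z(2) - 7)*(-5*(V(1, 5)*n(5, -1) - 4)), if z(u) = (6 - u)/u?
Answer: -100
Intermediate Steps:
V(R, s) = s² + 6*R (V(R, s) = 6*R + s² = s² + 6*R)
z(u) = (6 - u)/u
(z(2) - 7)*(-5*(V(1, 5)*n(5, -1) - 4)) = ((6 - 1*2)/2 - 7)*(-5*((5² + 6*1)*0 - 4)) = ((6 - 2)/2 - 7)*(-5*((25 + 6)*0 - 4)) = ((½)*4 - 7)*(-5*(31*0 - 4)) = (2 - 7)*(-5*(0 - 4)) = -(-25)*(-4) = -5*20 = -100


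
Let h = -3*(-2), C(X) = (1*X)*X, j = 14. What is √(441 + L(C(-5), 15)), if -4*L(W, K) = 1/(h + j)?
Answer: √176395/20 ≈ 21.000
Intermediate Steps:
C(X) = X² (C(X) = X*X = X²)
h = 6
L(W, K) = -1/80 (L(W, K) = -1/(4*(6 + 14)) = -¼/20 = -¼*1/20 = -1/80)
√(441 + L(C(-5), 15)) = √(441 - 1/80) = √(35279/80) = √176395/20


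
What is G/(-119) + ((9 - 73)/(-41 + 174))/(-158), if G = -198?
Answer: 297742/178619 ≈ 1.6669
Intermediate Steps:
G/(-119) + ((9 - 73)/(-41 + 174))/(-158) = -198/(-119) + ((9 - 73)/(-41 + 174))/(-158) = -198*(-1/119) - 64/133*(-1/158) = 198/119 - 64*1/133*(-1/158) = 198/119 - 64/133*(-1/158) = 198/119 + 32/10507 = 297742/178619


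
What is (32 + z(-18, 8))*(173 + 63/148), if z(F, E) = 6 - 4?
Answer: 436339/74 ≈ 5896.5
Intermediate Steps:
z(F, E) = 2
(32 + z(-18, 8))*(173 + 63/148) = (32 + 2)*(173 + 63/148) = 34*(173 + 63*(1/148)) = 34*(173 + 63/148) = 34*(25667/148) = 436339/74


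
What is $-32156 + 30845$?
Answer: $-1311$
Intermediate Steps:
$-32156 + 30845 = -1311$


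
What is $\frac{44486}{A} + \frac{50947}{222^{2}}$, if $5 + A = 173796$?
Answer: $\frac{11046578101}{8565115644} \approx 1.2897$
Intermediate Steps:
$A = 173791$ ($A = -5 + 173796 = 173791$)
$\frac{44486}{A} + \frac{50947}{222^{2}} = \frac{44486}{173791} + \frac{50947}{222^{2}} = 44486 \cdot \frac{1}{173791} + \frac{50947}{49284} = \frac{44486}{173791} + 50947 \cdot \frac{1}{49284} = \frac{44486}{173791} + \frac{50947}{49284} = \frac{11046578101}{8565115644}$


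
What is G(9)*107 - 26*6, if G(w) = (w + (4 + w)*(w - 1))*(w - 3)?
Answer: 72390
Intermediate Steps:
G(w) = (-3 + w)*(w + (-1 + w)*(4 + w)) (G(w) = (w + (4 + w)*(-1 + w))*(-3 + w) = (w + (-1 + w)*(4 + w))*(-3 + w) = (-3 + w)*(w + (-1 + w)*(4 + w)))
G(9)*107 - 26*6 = (12 + 9² + 9³ - 16*9)*107 - 26*6 = (12 + 81 + 729 - 144)*107 - 156 = 678*107 - 156 = 72546 - 156 = 72390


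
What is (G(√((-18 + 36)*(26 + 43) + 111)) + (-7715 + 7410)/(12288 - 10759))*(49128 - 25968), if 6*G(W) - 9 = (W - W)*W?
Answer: 46053660/1529 ≈ 30120.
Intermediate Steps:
G(W) = 3/2 (G(W) = 3/2 + ((W - W)*W)/6 = 3/2 + (0*W)/6 = 3/2 + (⅙)*0 = 3/2 + 0 = 3/2)
(G(√((-18 + 36)*(26 + 43) + 111)) + (-7715 + 7410)/(12288 - 10759))*(49128 - 25968) = (3/2 + (-7715 + 7410)/(12288 - 10759))*(49128 - 25968) = (3/2 - 305/1529)*23160 = (3977/3058)*23160 = 46053660/1529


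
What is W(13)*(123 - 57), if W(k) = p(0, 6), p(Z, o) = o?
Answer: 396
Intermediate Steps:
W(k) = 6
W(13)*(123 - 57) = 6*(123 - 57) = 6*66 = 396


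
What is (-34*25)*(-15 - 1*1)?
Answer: 13600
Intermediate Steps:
(-34*25)*(-15 - 1*1) = -850*(-15 - 1) = -850*(-16) = 13600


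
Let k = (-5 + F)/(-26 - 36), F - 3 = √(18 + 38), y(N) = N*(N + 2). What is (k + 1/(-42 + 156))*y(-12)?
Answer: 2900/589 - 120*√14/31 ≈ -9.5602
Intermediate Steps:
y(N) = N*(2 + N)
F = 3 + 2*√14 (F = 3 + √(18 + 38) = 3 + √56 = 3 + 2*√14 ≈ 10.483)
k = 1/31 - √14/31 (k = (-5 + (3 + 2*√14))/(-26 - 36) = (-2 + 2*√14)/(-62) = (-2 + 2*√14)*(-1/62) = 1/31 - √14/31 ≈ -0.088441)
(k + 1/(-42 + 156))*y(-12) = ((1/31 - √14/31) + 1/(-42 + 156))*(-12*(2 - 12)) = ((1/31 - √14/31) + 1/114)*(-12*(-10)) = ((1/31 - √14/31) + 1/114)*120 = (145/3534 - √14/31)*120 = 2900/589 - 120*√14/31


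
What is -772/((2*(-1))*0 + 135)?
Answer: -772/135 ≈ -5.7185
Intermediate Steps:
-772/((2*(-1))*0 + 135) = -772/(-2*0 + 135) = -772/(0 + 135) = -772/135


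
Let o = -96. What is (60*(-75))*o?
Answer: 432000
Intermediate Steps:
(60*(-75))*o = (60*(-75))*(-96) = -4500*(-96) = 432000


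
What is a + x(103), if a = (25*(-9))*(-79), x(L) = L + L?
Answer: 17981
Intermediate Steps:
x(L) = 2*L
a = 17775 (a = -225*(-79) = 17775)
a + x(103) = 17775 + 2*103 = 17775 + 206 = 17981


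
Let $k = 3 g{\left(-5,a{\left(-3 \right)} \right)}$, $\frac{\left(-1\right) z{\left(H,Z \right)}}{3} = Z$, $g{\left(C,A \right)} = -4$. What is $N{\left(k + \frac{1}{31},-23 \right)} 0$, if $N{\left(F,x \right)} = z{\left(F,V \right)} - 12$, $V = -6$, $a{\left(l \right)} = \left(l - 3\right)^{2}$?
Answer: $0$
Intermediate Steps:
$a{\left(l \right)} = \left(-3 + l\right)^{2}$
$z{\left(H,Z \right)} = - 3 Z$
$k = -12$ ($k = 3 \left(-4\right) = -12$)
$N{\left(F,x \right)} = 6$ ($N{\left(F,x \right)} = \left(-3\right) \left(-6\right) - 12 = 18 - 12 = 6$)
$N{\left(k + \frac{1}{31},-23 \right)} 0 = 6 \cdot 0 = 0$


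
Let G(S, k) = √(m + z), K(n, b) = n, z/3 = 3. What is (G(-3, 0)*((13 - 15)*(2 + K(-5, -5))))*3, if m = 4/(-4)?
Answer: 36*√2 ≈ 50.912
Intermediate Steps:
z = 9 (z = 3*3 = 9)
m = -1 (m = 4*(-¼) = -1)
G(S, k) = 2*√2 (G(S, k) = √(-1 + 9) = √8 = 2*√2)
(G(-3, 0)*((13 - 15)*(2 + K(-5, -5))))*3 = ((2*√2)*((13 - 15)*(2 - 5)))*3 = ((2*√2)*(-2*(-3)))*3 = ((2*√2)*6)*3 = (12*√2)*3 = 36*√2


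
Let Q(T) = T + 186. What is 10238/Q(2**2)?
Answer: 5119/95 ≈ 53.884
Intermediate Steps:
Q(T) = 186 + T
10238/Q(2**2) = 10238/(186 + 2**2) = 10238/(186 + 4) = 10238/190 = 10238*(1/190) = 5119/95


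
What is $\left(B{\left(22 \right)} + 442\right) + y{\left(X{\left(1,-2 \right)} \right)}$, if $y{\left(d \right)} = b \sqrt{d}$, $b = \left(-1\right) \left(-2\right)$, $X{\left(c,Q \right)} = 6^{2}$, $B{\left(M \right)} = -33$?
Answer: $421$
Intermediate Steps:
$X{\left(c,Q \right)} = 36$
$b = 2$
$y{\left(d \right)} = 2 \sqrt{d}$
$\left(B{\left(22 \right)} + 442\right) + y{\left(X{\left(1,-2 \right)} \right)} = \left(-33 + 442\right) + 2 \sqrt{36} = 409 + 2 \cdot 6 = 409 + 12 = 421$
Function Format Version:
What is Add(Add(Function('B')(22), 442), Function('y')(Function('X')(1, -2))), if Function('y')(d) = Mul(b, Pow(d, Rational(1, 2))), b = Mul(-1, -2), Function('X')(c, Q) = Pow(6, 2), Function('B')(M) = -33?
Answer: 421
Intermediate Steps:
Function('X')(c, Q) = 36
b = 2
Function('y')(d) = Mul(2, Pow(d, Rational(1, 2)))
Add(Add(Function('B')(22), 442), Function('y')(Function('X')(1, -2))) = Add(Add(-33, 442), Mul(2, Pow(36, Rational(1, 2)))) = Add(409, Mul(2, 6)) = Add(409, 12) = 421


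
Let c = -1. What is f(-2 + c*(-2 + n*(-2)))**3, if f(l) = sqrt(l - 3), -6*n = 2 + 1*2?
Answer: -13*I*sqrt(39)/9 ≈ -9.0206*I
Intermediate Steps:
n = -2/3 (n = -(2 + 1*2)/6 = -(2 + 2)/6 = -1/6*4 = -2/3 ≈ -0.66667)
f(l) = sqrt(-3 + l)
f(-2 + c*(-2 + n*(-2)))**3 = (sqrt(-3 + (-2 - (-2 - 2/3*(-2)))))**3 = (sqrt(-3 + (-2 - (-2 + 4/3))))**3 = (sqrt(-3 + (-2 - 1*(-2/3))))**3 = (sqrt(-3 + (-2 + 2/3)))**3 = (sqrt(-3 - 4/3))**3 = (sqrt(-13/3))**3 = (I*sqrt(39)/3)**3 = -13*I*sqrt(39)/9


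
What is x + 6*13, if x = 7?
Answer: 85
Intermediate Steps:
x + 6*13 = 7 + 6*13 = 7 + 78 = 85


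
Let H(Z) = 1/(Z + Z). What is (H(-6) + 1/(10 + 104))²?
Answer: 289/51984 ≈ 0.0055594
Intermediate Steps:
H(Z) = 1/(2*Z)
(H(-6) + 1/(10 + 104))² = ((½)/(-6) + 1/(10 + 104))² = ((½)*(-⅙) + 1/114)² = (-1/12 + 1/114)² = (-17/228)² = 289/51984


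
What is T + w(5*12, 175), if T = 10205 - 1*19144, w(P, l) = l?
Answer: -8764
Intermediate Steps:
T = -8939 (T = 10205 - 19144 = -8939)
T + w(5*12, 175) = -8939 + 175 = -8764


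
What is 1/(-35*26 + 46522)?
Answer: 1/45612 ≈ 2.1924e-5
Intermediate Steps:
1/(-35*26 + 46522) = 1/(-910 + 46522) = 1/45612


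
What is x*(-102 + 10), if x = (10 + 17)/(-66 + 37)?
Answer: 2484/29 ≈ 85.655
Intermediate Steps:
x = -27/29 (x = 27/(-29) = 27*(-1/29) = -27/29 ≈ -0.93103)
x*(-102 + 10) = -27*(-102 + 10)/29 = -27/29*(-92) = 2484/29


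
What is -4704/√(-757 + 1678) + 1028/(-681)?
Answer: -1028/681 - 1568*√921/307 ≈ -156.51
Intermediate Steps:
-4704/√(-757 + 1678) + 1028/(-681) = -4704*√921/921 + 1028*(-1/681) = -1568*√921/307 - 1028/681 = -1028/681 - 1568*√921/307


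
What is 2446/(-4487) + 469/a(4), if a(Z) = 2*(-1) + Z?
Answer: 2099511/8974 ≈ 233.95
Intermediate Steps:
a(Z) = -2 + Z
2446/(-4487) + 469/a(4) = 2446/(-4487) + 469/(-2 + 4) = 2446*(-1/4487) + 469/2 = -2446/4487 + 469*(1/2) = -2446/4487 + 469/2 = 2099511/8974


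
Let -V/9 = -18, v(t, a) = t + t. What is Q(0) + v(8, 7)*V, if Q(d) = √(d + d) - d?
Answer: 2592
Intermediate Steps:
v(t, a) = 2*t
V = 162 (V = -9*(-18) = 162)
Q(d) = -d + √2*√d (Q(d) = √(2*d) - d = √2*√d - d = -d + √2*√d)
Q(0) + v(8, 7)*V = (-1*0 + √2*√0) + (2*8)*162 = (0 + √2*0) + 16*162 = (0 + 0) + 2592 = 0 + 2592 = 2592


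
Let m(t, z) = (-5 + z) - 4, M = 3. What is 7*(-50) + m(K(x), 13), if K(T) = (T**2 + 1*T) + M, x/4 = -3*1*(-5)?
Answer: -346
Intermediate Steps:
x = 60 (x = 4*(-3*1*(-5)) = 4*(-3*(-5)) = 4*15 = 60)
K(T) = 3 + T + T**2 (K(T) = (T**2 + 1*T) + 3 = (T**2 + T) + 3 = (T + T**2) + 3 = 3 + T + T**2)
m(t, z) = -9 + z
7*(-50) + m(K(x), 13) = 7*(-50) + (-9 + 13) = -350 + 4 = -346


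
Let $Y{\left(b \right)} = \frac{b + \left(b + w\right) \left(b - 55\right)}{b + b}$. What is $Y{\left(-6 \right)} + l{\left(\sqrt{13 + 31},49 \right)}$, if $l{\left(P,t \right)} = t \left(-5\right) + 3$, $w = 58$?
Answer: $\frac{137}{6} \approx 22.833$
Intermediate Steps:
$l{\left(P,t \right)} = 3 - 5 t$ ($l{\left(P,t \right)} = - 5 t + 3 = 3 - 5 t$)
$Y{\left(b \right)} = \frac{b + \left(-55 + b\right) \left(58 + b\right)}{2 b}$ ($Y{\left(b \right)} = \frac{b + \left(b + 58\right) \left(b - 55\right)}{b + b} = \frac{b + \left(58 + b\right) \left(-55 + b\right)}{2 b} = \left(b + \left(-55 + b\right) \left(58 + b\right)\right) \frac{1}{2 b} = \frac{b + \left(-55 + b\right) \left(58 + b\right)}{2 b}$)
$Y{\left(-6 \right)} + l{\left(\sqrt{13 + 31},49 \right)} = \left(2 + \frac{1}{2} \left(-6\right) - \frac{1595}{-6}\right) + \left(3 - 245\right) = \left(2 - 3 - - \frac{1595}{6}\right) + \left(3 - 245\right) = \left(2 - 3 + \frac{1595}{6}\right) - 242 = \frac{1589}{6} - 242 = \frac{137}{6}$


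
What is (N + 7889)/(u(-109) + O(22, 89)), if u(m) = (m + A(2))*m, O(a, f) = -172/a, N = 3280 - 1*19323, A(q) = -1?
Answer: -44847/65902 ≈ -0.68051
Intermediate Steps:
N = -16043 (N = 3280 - 19323 = -16043)
u(m) = m*(-1 + m) (u(m) = (m - 1)*m = (-1 + m)*m = m*(-1 + m))
(N + 7889)/(u(-109) + O(22, 89)) = (-16043 + 7889)/(-109*(-1 - 109) - 172/22) = -8154/(-109*(-110) - 172*1/22) = -8154/(11990 - 86/11) = -8154/131804/11 = -8154*11/131804 = -44847/65902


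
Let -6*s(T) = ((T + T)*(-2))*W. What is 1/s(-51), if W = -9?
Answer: 1/306 ≈ 0.0032680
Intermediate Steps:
s(T) = -6*T (s(T) = -(T + T)*(-2)*(-9)/6 = -(2*T)*(-2)*(-9)/6 = -(-4*T)*(-9)/6 = -6*T)
1/s(-51) = 1/(-6*(-51)) = 1/306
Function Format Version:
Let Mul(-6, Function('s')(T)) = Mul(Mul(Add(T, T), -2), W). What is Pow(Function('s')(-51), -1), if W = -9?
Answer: Rational(1, 306) ≈ 0.0032680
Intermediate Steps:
Function('s')(T) = Mul(-6, T) (Function('s')(T) = Mul(Rational(-1, 6), Mul(Mul(Add(T, T), -2), -9)) = Mul(Rational(-1, 6), Mul(Mul(Mul(2, T), -2), -9)) = Mul(Rational(-1, 6), Mul(Mul(-4, T), -9)) = Mul(Rational(-1, 6), Mul(36, T)) = Mul(-6, T))
Pow(Function('s')(-51), -1) = Pow(Mul(-6, -51), -1) = Pow(306, -1) = Rational(1, 306)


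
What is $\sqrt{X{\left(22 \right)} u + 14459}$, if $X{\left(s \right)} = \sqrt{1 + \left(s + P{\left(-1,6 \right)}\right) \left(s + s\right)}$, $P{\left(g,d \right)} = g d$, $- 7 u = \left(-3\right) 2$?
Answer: $\frac{\sqrt{708491 + 42 \sqrt{705}}}{7} \approx 120.34$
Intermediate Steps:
$u = \frac{6}{7}$ ($u = - \frac{\left(-3\right) 2}{7} = \left(- \frac{1}{7}\right) \left(-6\right) = \frac{6}{7} \approx 0.85714$)
$P{\left(g,d \right)} = d g$
$X{\left(s \right)} = \sqrt{1 + 2 s \left(-6 + s\right)}$ ($X{\left(s \right)} = \sqrt{1 + \left(s + 6 \left(-1\right)\right) \left(s + s\right)} = \sqrt{1 + \left(s - 6\right) 2 s} = \sqrt{1 + \left(-6 + s\right) 2 s} = \sqrt{1 + 2 s \left(-6 + s\right)}$)
$\sqrt{X{\left(22 \right)} u + 14459} = \sqrt{\sqrt{1 - 264 + 2 \cdot 22^{2}} \cdot \frac{6}{7} + 14459} = \sqrt{\sqrt{1 - 264 + 2 \cdot 484} \cdot \frac{6}{7} + 14459} = \sqrt{\sqrt{1 - 264 + 968} \cdot \frac{6}{7} + 14459} = \sqrt{\sqrt{705} \cdot \frac{6}{7} + 14459} = \sqrt{\frac{6 \sqrt{705}}{7} + 14459} = \sqrt{14459 + \frac{6 \sqrt{705}}{7}}$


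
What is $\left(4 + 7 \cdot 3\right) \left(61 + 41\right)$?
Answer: $2550$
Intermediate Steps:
$\left(4 + 7 \cdot 3\right) \left(61 + 41\right) = \left(4 + 21\right) 102 = 25 \cdot 102 = 2550$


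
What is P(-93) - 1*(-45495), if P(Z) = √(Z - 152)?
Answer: 45495 + 7*I*√5 ≈ 45495.0 + 15.652*I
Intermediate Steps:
P(Z) = √(-152 + Z)
P(-93) - 1*(-45495) = √(-152 - 93) - 1*(-45495) = √(-245) + 45495 = 7*I*√5 + 45495 = 45495 + 7*I*√5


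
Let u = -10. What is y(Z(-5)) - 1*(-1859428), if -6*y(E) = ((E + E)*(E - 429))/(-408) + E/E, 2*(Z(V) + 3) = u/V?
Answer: 1137970265/612 ≈ 1.8594e+6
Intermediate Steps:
Z(V) = -3 - 5/V (Z(V) = -3 + (-10/V)/2 = -3 - 5/V)
y(E) = -⅙ + E*(-429 + E)/1224 (y(E) = -(((E + E)*(E - 429))/(-408) + E/E)/6 = -(((2*E)*(-429 + E))*(-1/408) + 1)/6 = -((2*E*(-429 + E))*(-1/408) + 1)/6 = -(-E*(-429 + E)/204 + 1)/6 = -(1 - E*(-429 + E)/204)/6 = -⅙ + E*(-429 + E)/1224)
y(Z(-5)) - 1*(-1859428) = (-⅙ - 143*(-3 - 5/(-5))/408 + (-3 - 5/(-5))²/1224) - 1*(-1859428) = (-⅙ - 143*(-3 - 5*(-⅕))/408 + (-3 - 5*(-⅕))²/1224) + 1859428 = (-⅙ - 143*(-3 + 1)/408 + (-3 + 1)²/1224) + 1859428 = (-⅙ - 143/408*(-2) + (1/1224)*(-2)²) + 1859428 = (-⅙ + 143/204 + (1/1224)*4) + 1859428 = (-⅙ + 143/204 + 1/306) + 1859428 = 329/612 + 1859428 = 1137970265/612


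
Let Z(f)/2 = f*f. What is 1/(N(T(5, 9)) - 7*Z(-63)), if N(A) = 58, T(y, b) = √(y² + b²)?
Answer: -1/55508 ≈ -1.8015e-5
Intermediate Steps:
Z(f) = 2*f² (Z(f) = 2*(f*f) = 2*f²)
T(y, b) = √(b² + y²)
1/(N(T(5, 9)) - 7*Z(-63)) = 1/(58 - 14*(-63)²) = 1/(58 - 14*3969) = 1/(58 - 7*7938) = 1/(58 - 55566) = 1/(-55508) = -1/55508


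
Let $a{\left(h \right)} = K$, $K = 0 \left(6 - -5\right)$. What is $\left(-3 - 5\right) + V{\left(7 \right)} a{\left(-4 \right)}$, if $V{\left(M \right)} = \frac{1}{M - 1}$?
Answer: $-8$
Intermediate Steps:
$K = 0$ ($K = 0 \left(6 + 5\right) = 0 \cdot 11 = 0$)
$a{\left(h \right)} = 0$
$V{\left(M \right)} = \frac{1}{-1 + M}$
$\left(-3 - 5\right) + V{\left(7 \right)} a{\left(-4 \right)} = \left(-3 - 5\right) + \frac{1}{-1 + 7} \cdot 0 = -8 + \frac{1}{6} \cdot 0 = -8 + 0 = -8$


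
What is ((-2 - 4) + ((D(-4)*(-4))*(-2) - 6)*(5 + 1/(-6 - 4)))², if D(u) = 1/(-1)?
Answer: 139129/25 ≈ 5565.2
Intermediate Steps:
D(u) = -1
((-2 - 4) + ((D(-4)*(-4))*(-2) - 6)*(5 + 1/(-6 - 4)))² = ((-2 - 4) + (-1*(-4)*(-2) - 6)*(5 + 1/(-6 - 4)))² = (-6 + (4*(-2) - 6)*(5 + 1/(-10)))² = (-6 + (-8 - 6)*(5 - ⅒))² = (-6 - 14*49/10)² = (-6 - 343/5)² = (-373/5)² = 139129/25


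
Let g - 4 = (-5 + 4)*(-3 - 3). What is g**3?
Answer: 1000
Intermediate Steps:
g = 10 (g = 4 + (-5 + 4)*(-3 - 3) = 4 - 1*(-6) = 4 + 6 = 10)
g**3 = 10**3 = 1000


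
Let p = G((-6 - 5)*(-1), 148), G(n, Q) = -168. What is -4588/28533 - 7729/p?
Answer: 73253591/1597848 ≈ 45.845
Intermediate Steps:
p = -168
-4588/28533 - 7729/p = -4588/28533 - 7729/(-168) = -4588*1/28533 - 7729*(-1/168) = -4588/28533 + 7729/168 = 73253591/1597848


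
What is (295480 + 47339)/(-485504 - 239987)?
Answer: -342819/725491 ≈ -0.47253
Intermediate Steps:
(295480 + 47339)/(-485504 - 239987) = 342819/(-725491) = 342819*(-1/725491) = -342819/725491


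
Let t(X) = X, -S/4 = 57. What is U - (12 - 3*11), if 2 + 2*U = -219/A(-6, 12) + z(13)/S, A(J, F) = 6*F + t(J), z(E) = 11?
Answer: 91877/5016 ≈ 18.317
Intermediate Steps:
S = -228 (S = -4*57 = -228)
A(J, F) = J + 6*F (A(J, F) = 6*F + J = J + 6*F)
U = -13459/5016 (U = -1 + (-219/(-6 + 6*12) + 11/(-228))/2 = -1 + (-219/(-6 + 72) + 11*(-1/228))/2 = -1 + (-219/66 - 11/228)/2 = -1 + (-219*1/66 - 11/228)/2 = -1 + (-73/22 - 11/228)/2 = -1 + (1/2)*(-8443/2508) = -1 - 8443/5016 = -13459/5016 ≈ -2.6832)
U - (12 - 3*11) = -13459/5016 - (12 - 3*11) = -13459/5016 - (12 - 33) = -13459/5016 - 1*(-21) = -13459/5016 + 21 = 91877/5016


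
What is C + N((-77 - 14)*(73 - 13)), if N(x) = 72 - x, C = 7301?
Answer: 12833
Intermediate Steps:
C + N((-77 - 14)*(73 - 13)) = 7301 + (72 - (-77 - 14)*(73 - 13)) = 7301 + (72 - (-91)*60) = 7301 + (72 - 1*(-5460)) = 7301 + (72 + 5460) = 7301 + 5532 = 12833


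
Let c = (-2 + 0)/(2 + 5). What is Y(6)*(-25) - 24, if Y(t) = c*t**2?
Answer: 1632/7 ≈ 233.14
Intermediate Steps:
c = -2/7 ≈ -0.28571
Y(t) = -2*t**2/7
Y(6)*(-25) - 24 = -2/7*6**2*(-25) - 24 = -2/7*36*(-25) - 24 = -72/7*(-25) - 24 = 1800/7 - 24 = 1632/7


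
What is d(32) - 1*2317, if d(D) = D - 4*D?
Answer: -2413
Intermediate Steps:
d(D) = -3*D
d(32) - 1*2317 = -3*32 - 1*2317 = -96 - 2317 = -2413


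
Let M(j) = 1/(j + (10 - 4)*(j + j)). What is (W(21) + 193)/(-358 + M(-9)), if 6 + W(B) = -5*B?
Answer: -9594/41887 ≈ -0.22904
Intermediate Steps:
W(B) = -6 - 5*B
M(j) = 1/(13*j) (M(j) = 1/(j + 6*(2*j)) = 1/(j + 12*j) = 1/(13*j))
(W(21) + 193)/(-358 + M(-9)) = ((-6 - 5*21) + 193)/(-358 + (1/13)/(-9)) = ((-6 - 105) + 193)/(-358 + (1/13)*(-⅑)) = (-111 + 193)/(-358 - 1/117) = 82/(-41887/117) = 82*(-117/41887) = -9594/41887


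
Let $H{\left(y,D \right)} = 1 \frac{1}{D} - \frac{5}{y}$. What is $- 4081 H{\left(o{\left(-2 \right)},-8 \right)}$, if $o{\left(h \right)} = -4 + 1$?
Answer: $- \frac{150997}{24} \approx -6291.5$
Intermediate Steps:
$o{\left(h \right)} = -3$
$H{\left(y,D \right)} = \frac{1}{D} - \frac{5}{y}$
$- 4081 H{\left(o{\left(-2 \right)},-8 \right)} = - 4081 \left(\frac{1}{-8} - \frac{5}{-3}\right) = - 4081 \left(- \frac{1}{8} - - \frac{5}{3}\right) = - 4081 \left(- \frac{1}{8} + \frac{5}{3}\right) = \left(-4081\right) \frac{37}{24} = - \frac{150997}{24}$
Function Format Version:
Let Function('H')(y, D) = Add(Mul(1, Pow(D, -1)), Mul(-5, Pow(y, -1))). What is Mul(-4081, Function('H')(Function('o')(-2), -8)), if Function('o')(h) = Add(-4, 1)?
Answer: Rational(-150997, 24) ≈ -6291.5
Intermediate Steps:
Function('o')(h) = -3
Function('H')(y, D) = Add(Pow(D, -1), Mul(-5, Pow(y, -1)))
Mul(-4081, Function('H')(Function('o')(-2), -8)) = Mul(-4081, Add(Pow(-8, -1), Mul(-5, Pow(-3, -1)))) = Mul(-4081, Add(Rational(-1, 8), Mul(-5, Rational(-1, 3)))) = Mul(-4081, Add(Rational(-1, 8), Rational(5, 3))) = Mul(-4081, Rational(37, 24)) = Rational(-150997, 24)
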